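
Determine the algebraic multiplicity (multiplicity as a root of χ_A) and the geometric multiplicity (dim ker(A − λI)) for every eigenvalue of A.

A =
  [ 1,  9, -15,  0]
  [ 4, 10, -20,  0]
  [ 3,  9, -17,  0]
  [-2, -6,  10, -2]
λ = -2: alg = 4, geom = 3

Step 1 — factor the characteristic polynomial to read off the algebraic multiplicities:
  χ_A(x) = (x + 2)^4

Step 2 — compute geometric multiplicities via the rank-nullity identity g(λ) = n − rank(A − λI):
  rank(A − (-2)·I) = 1, so dim ker(A − (-2)·I) = n − 1 = 3

Summary:
  λ = -2: algebraic multiplicity = 4, geometric multiplicity = 3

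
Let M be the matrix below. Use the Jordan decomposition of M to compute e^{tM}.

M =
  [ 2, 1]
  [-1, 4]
e^{tM} =
  [-t*exp(3*t) + exp(3*t), t*exp(3*t)]
  [-t*exp(3*t), t*exp(3*t) + exp(3*t)]

Strategy: write M = P · J · P⁻¹ where J is a Jordan canonical form, so e^{tM} = P · e^{tJ} · P⁻¹, and e^{tJ} can be computed block-by-block.

M has Jordan form
J =
  [3, 1]
  [0, 3]
(up to reordering of blocks).

Per-block formulas:
  For a 2×2 Jordan block J_2(3): exp(t · J_2(3)) = e^(3t)·(I + t·N), where N is the 2×2 nilpotent shift.

After assembling e^{tJ} and conjugating by P, we get:

e^{tM} =
  [-t*exp(3*t) + exp(3*t), t*exp(3*t)]
  [-t*exp(3*t), t*exp(3*t) + exp(3*t)]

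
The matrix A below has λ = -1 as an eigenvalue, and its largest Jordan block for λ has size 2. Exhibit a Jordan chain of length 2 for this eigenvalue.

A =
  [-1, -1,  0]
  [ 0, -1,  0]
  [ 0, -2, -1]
A Jordan chain for λ = -1 of length 2:
v_1 = (-1, 0, -2)ᵀ
v_2 = (0, 1, 0)ᵀ

Let N = A − (-1)·I. We want v_2 with N^2 v_2 = 0 but N^1 v_2 ≠ 0; then v_{j-1} := N · v_j for j = 2, …, 2.

Pick v_2 = (0, 1, 0)ᵀ.
Then v_1 = N · v_2 = (-1, 0, -2)ᵀ.

Sanity check: (A − (-1)·I) v_1 = (0, 0, 0)ᵀ = 0. ✓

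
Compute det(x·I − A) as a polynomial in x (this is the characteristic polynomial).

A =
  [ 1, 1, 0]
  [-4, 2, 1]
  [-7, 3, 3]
x^3 - 6*x^2 + 12*x - 8

Expanding det(x·I − A) (e.g. by cofactor expansion or by noting that A is similar to its Jordan form J, which has the same characteristic polynomial as A) gives
  χ_A(x) = x^3 - 6*x^2 + 12*x - 8
which factors as (x - 2)^3. The eigenvalues (with algebraic multiplicities) are λ = 2 with multiplicity 3.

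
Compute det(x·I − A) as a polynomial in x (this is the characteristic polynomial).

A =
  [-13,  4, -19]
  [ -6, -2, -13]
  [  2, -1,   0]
x^3 + 15*x^2 + 75*x + 125

Expanding det(x·I − A) (e.g. by cofactor expansion or by noting that A is similar to its Jordan form J, which has the same characteristic polynomial as A) gives
  χ_A(x) = x^3 + 15*x^2 + 75*x + 125
which factors as (x + 5)^3. The eigenvalues (with algebraic multiplicities) are λ = -5 with multiplicity 3.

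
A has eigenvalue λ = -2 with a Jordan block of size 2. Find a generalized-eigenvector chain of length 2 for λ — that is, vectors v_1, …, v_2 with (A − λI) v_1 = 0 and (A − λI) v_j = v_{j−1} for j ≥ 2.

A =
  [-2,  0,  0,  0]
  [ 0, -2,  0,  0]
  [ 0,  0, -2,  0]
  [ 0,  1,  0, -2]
A Jordan chain for λ = -2 of length 2:
v_1 = (0, 0, 0, 1)ᵀ
v_2 = (0, 1, 0, 0)ᵀ

Let N = A − (-2)·I. We want v_2 with N^2 v_2 = 0 but N^1 v_2 ≠ 0; then v_{j-1} := N · v_j for j = 2, …, 2.

Pick v_2 = (0, 1, 0, 0)ᵀ.
Then v_1 = N · v_2 = (0, 0, 0, 1)ᵀ.

Sanity check: (A − (-2)·I) v_1 = (0, 0, 0, 0)ᵀ = 0. ✓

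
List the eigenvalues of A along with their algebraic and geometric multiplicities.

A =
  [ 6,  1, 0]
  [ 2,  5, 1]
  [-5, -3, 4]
λ = 5: alg = 3, geom = 1

Step 1 — factor the characteristic polynomial to read off the algebraic multiplicities:
  χ_A(x) = (x - 5)^3

Step 2 — compute geometric multiplicities via the rank-nullity identity g(λ) = n − rank(A − λI):
  rank(A − (5)·I) = 2, so dim ker(A − (5)·I) = n − 2 = 1

Summary:
  λ = 5: algebraic multiplicity = 3, geometric multiplicity = 1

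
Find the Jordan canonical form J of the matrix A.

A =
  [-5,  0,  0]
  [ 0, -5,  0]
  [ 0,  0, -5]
J_1(-5) ⊕ J_1(-5) ⊕ J_1(-5)

The characteristic polynomial is
  det(x·I − A) = x^3 + 15*x^2 + 75*x + 125 = (x + 5)^3

Eigenvalues and multiplicities (the geometric multiplicity of λ is n − rank(A − λI), which equals the number of Jordan blocks for λ):
  λ = -5: algebraic multiplicity = 3, geometric multiplicity = 3

Determining the block sizes for each eigenvalue:
  λ = -5: gm = am = 3, so every block has size 1 → block sizes [1, 1, 1]

Assembling the blocks gives a Jordan form
J =
  [-5,  0,  0]
  [ 0, -5,  0]
  [ 0,  0, -5]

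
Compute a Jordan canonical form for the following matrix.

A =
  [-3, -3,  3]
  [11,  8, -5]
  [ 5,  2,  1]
J_1(0) ⊕ J_2(3)

The characteristic polynomial is
  det(x·I − A) = x^3 - 6*x^2 + 9*x = x*(x - 3)^2

Eigenvalues and multiplicities (the geometric multiplicity of λ is n − rank(A − λI), which equals the number of Jordan blocks for λ):
  λ = 0: algebraic multiplicity = 1, geometric multiplicity = 1
  λ = 3: algebraic multiplicity = 2, geometric multiplicity = 1

Determining the block sizes for each eigenvalue:
  λ = 0: one block (gm = 1), so the single block has size am = 1 → block sizes [1]
  λ = 3: one block (gm = 1), so the single block has size am = 2 → block sizes [2]

Assembling the blocks gives a Jordan form
J =
  [0, 0, 0]
  [0, 3, 1]
  [0, 0, 3]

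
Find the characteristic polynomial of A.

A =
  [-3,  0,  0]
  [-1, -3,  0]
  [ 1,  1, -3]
x^3 + 9*x^2 + 27*x + 27

Expanding det(x·I − A) (e.g. by cofactor expansion or by noting that A is similar to its Jordan form J, which has the same characteristic polynomial as A) gives
  χ_A(x) = x^3 + 9*x^2 + 27*x + 27
which factors as (x + 3)^3. The eigenvalues (with algebraic multiplicities) are λ = -3 with multiplicity 3.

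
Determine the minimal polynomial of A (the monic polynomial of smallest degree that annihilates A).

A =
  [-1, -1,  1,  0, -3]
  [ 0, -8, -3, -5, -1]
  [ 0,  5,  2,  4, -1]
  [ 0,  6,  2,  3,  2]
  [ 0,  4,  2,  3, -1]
x^2 + 2*x + 1

The characteristic polynomial is χ_A(x) = (x + 1)^5, so the eigenvalues are known. The minimal polynomial is
  m_A(x) = Π_λ (x − λ)^{k_λ}
where k_λ is the size of the *largest* Jordan block for λ (equivalently, the smallest k with (A − λI)^k v = 0 for every generalised eigenvector v of λ).

  λ = -1: largest Jordan block has size 2, contributing (x + 1)^2

So m_A(x) = (x + 1)^2 = x^2 + 2*x + 1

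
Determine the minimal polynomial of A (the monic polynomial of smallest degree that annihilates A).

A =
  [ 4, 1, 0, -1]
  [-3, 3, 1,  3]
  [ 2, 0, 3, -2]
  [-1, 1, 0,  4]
x^4 - 14*x^3 + 72*x^2 - 162*x + 135

The characteristic polynomial is χ_A(x) = (x - 5)*(x - 3)^3, so the eigenvalues are known. The minimal polynomial is
  m_A(x) = Π_λ (x − λ)^{k_λ}
where k_λ is the size of the *largest* Jordan block for λ (equivalently, the smallest k with (A − λI)^k v = 0 for every generalised eigenvector v of λ).

  λ = 3: largest Jordan block has size 3, contributing (x − 3)^3
  λ = 5: largest Jordan block has size 1, contributing (x − 5)

So m_A(x) = (x - 5)*(x - 3)^3 = x^4 - 14*x^3 + 72*x^2 - 162*x + 135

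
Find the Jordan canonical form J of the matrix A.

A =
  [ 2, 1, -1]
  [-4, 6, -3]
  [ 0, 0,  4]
J_3(4)

The characteristic polynomial is
  det(x·I − A) = x^3 - 12*x^2 + 48*x - 64 = (x - 4)^3

Eigenvalues and multiplicities (the geometric multiplicity of λ is n − rank(A − λI), which equals the number of Jordan blocks for λ):
  λ = 4: algebraic multiplicity = 3, geometric multiplicity = 1

Determining the block sizes for each eigenvalue:
  λ = 4: one block (gm = 1), so the single block has size am = 3 → block sizes [3]

Assembling the blocks gives a Jordan form
J =
  [4, 1, 0]
  [0, 4, 1]
  [0, 0, 4]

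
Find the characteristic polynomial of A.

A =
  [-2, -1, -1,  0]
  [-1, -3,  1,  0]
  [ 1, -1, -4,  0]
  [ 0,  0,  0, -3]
x^4 + 12*x^3 + 54*x^2 + 108*x + 81

Expanding det(x·I − A) (e.g. by cofactor expansion or by noting that A is similar to its Jordan form J, which has the same characteristic polynomial as A) gives
  χ_A(x) = x^4 + 12*x^3 + 54*x^2 + 108*x + 81
which factors as (x + 3)^4. The eigenvalues (with algebraic multiplicities) are λ = -3 with multiplicity 4.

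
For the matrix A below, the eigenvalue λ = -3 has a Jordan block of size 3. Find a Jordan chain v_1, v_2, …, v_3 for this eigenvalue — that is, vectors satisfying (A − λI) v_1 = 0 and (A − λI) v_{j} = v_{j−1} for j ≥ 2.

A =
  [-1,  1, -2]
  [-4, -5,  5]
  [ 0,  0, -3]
A Jordan chain for λ = -3 of length 3:
v_1 = (1, -2, 0)ᵀ
v_2 = (-2, 5, 0)ᵀ
v_3 = (0, 0, 1)ᵀ

Let N = A − (-3)·I. We want v_3 with N^3 v_3 = 0 but N^2 v_3 ≠ 0; then v_{j-1} := N · v_j for j = 3, …, 2.

Pick v_3 = (0, 0, 1)ᵀ.
Then v_2 = N · v_3 = (-2, 5, 0)ᵀ.
Then v_1 = N · v_2 = (1, -2, 0)ᵀ.

Sanity check: (A − (-3)·I) v_1 = (0, 0, 0)ᵀ = 0. ✓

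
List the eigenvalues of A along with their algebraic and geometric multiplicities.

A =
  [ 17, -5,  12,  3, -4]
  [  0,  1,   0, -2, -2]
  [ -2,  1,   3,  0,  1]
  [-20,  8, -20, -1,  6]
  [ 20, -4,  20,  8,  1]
λ = 3: alg = 2, geom = 1; λ = 5: alg = 3, geom = 2

Step 1 — factor the characteristic polynomial to read off the algebraic multiplicities:
  χ_A(x) = (x - 5)^3*(x - 3)^2

Step 2 — compute geometric multiplicities via the rank-nullity identity g(λ) = n − rank(A − λI):
  rank(A − (3)·I) = 4, so dim ker(A − (3)·I) = n − 4 = 1
  rank(A − (5)·I) = 3, so dim ker(A − (5)·I) = n − 3 = 2

Summary:
  λ = 3: algebraic multiplicity = 2, geometric multiplicity = 1
  λ = 5: algebraic multiplicity = 3, geometric multiplicity = 2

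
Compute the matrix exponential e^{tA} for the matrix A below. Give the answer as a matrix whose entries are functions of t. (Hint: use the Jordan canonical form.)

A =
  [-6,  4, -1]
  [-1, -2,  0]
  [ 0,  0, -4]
e^{tA} =
  [-2*t*exp(-4*t) + exp(-4*t), 4*t*exp(-4*t), t^2*exp(-4*t) - t*exp(-4*t)]
  [-t*exp(-4*t), 2*t*exp(-4*t) + exp(-4*t), t^2*exp(-4*t)/2]
  [0, 0, exp(-4*t)]

Strategy: write A = P · J · P⁻¹ where J is a Jordan canonical form, so e^{tA} = P · e^{tJ} · P⁻¹, and e^{tJ} can be computed block-by-block.

A has Jordan form
J =
  [-4,  1,  0]
  [ 0, -4,  1]
  [ 0,  0, -4]
(up to reordering of blocks).

Per-block formulas:
  For a 3×3 Jordan block J_3(-4): exp(t · J_3(-4)) = e^(-4t)·(I + t·N + (t^2/2)·N^2), where N is the 3×3 nilpotent shift.

After assembling e^{tJ} and conjugating by P, we get:

e^{tA} =
  [-2*t*exp(-4*t) + exp(-4*t), 4*t*exp(-4*t), t^2*exp(-4*t) - t*exp(-4*t)]
  [-t*exp(-4*t), 2*t*exp(-4*t) + exp(-4*t), t^2*exp(-4*t)/2]
  [0, 0, exp(-4*t)]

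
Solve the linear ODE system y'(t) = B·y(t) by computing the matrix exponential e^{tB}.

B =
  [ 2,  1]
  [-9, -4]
e^{tB} =
  [3*t*exp(-t) + exp(-t), t*exp(-t)]
  [-9*t*exp(-t), -3*t*exp(-t) + exp(-t)]

Strategy: write B = P · J · P⁻¹ where J is a Jordan canonical form, so e^{tB} = P · e^{tJ} · P⁻¹, and e^{tJ} can be computed block-by-block.

B has Jordan form
J =
  [-1,  1]
  [ 0, -1]
(up to reordering of blocks).

Per-block formulas:
  For a 2×2 Jordan block J_2(-1): exp(t · J_2(-1)) = e^(-1t)·(I + t·N), where N is the 2×2 nilpotent shift.

After assembling e^{tJ} and conjugating by P, we get:

e^{tB} =
  [3*t*exp(-t) + exp(-t), t*exp(-t)]
  [-9*t*exp(-t), -3*t*exp(-t) + exp(-t)]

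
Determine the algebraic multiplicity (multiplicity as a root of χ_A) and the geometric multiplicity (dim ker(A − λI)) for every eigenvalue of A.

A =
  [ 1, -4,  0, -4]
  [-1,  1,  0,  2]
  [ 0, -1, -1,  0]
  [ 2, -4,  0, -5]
λ = -1: alg = 4, geom = 2

Step 1 — factor the characteristic polynomial to read off the algebraic multiplicities:
  χ_A(x) = (x + 1)^4

Step 2 — compute geometric multiplicities via the rank-nullity identity g(λ) = n − rank(A − λI):
  rank(A − (-1)·I) = 2, so dim ker(A − (-1)·I) = n − 2 = 2

Summary:
  λ = -1: algebraic multiplicity = 4, geometric multiplicity = 2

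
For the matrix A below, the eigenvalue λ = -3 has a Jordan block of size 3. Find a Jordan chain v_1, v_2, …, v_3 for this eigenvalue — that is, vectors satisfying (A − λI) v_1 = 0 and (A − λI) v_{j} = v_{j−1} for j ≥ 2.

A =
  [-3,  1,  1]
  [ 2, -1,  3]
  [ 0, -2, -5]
A Jordan chain for λ = -3 of length 3:
v_1 = (2, 4, -4)ᵀ
v_2 = (0, 2, 0)ᵀ
v_3 = (1, 0, 0)ᵀ

Let N = A − (-3)·I. We want v_3 with N^3 v_3 = 0 but N^2 v_3 ≠ 0; then v_{j-1} := N · v_j for j = 3, …, 2.

Pick v_3 = (1, 0, 0)ᵀ.
Then v_2 = N · v_3 = (0, 2, 0)ᵀ.
Then v_1 = N · v_2 = (2, 4, -4)ᵀ.

Sanity check: (A − (-3)·I) v_1 = (0, 0, 0)ᵀ = 0. ✓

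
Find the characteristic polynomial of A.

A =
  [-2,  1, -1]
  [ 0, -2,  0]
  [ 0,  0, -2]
x^3 + 6*x^2 + 12*x + 8

Expanding det(x·I − A) (e.g. by cofactor expansion or by noting that A is similar to its Jordan form J, which has the same characteristic polynomial as A) gives
  χ_A(x) = x^3 + 6*x^2 + 12*x + 8
which factors as (x + 2)^3. The eigenvalues (with algebraic multiplicities) are λ = -2 with multiplicity 3.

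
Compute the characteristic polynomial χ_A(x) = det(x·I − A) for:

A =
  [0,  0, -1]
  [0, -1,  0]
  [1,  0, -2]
x^3 + 3*x^2 + 3*x + 1

Expanding det(x·I − A) (e.g. by cofactor expansion or by noting that A is similar to its Jordan form J, which has the same characteristic polynomial as A) gives
  χ_A(x) = x^3 + 3*x^2 + 3*x + 1
which factors as (x + 1)^3. The eigenvalues (with algebraic multiplicities) are λ = -1 with multiplicity 3.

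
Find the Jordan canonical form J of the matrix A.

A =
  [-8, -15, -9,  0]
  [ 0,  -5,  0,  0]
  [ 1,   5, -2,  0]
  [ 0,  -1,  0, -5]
J_2(-5) ⊕ J_2(-5)

The characteristic polynomial is
  det(x·I − A) = x^4 + 20*x^3 + 150*x^2 + 500*x + 625 = (x + 5)^4

Eigenvalues and multiplicities (the geometric multiplicity of λ is n − rank(A − λI), which equals the number of Jordan blocks for λ):
  λ = -5: algebraic multiplicity = 4, geometric multiplicity = 2

Determining the block sizes for each eigenvalue:
  λ = -5: with am = 4 and gm = 2, the partition is not yet determined (e.g. several partitions of 4 into 2 parts exist). Let N = A − (-5)·I. Computing rank(N^1) = 2, rank(N^2) = 0; the number of blocks of size ≥ j is rank(N^{j−1}) − rank(N^j), giving [2, 2]. So we have 2 block(s) of size 2 → block sizes [2, 2]

Assembling the blocks gives a Jordan form
J =
  [-5,  1,  0,  0]
  [ 0, -5,  0,  0]
  [ 0,  0, -5,  1]
  [ 0,  0,  0, -5]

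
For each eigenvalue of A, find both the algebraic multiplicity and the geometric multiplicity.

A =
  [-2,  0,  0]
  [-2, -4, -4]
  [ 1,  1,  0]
λ = -2: alg = 3, geom = 2

Step 1 — factor the characteristic polynomial to read off the algebraic multiplicities:
  χ_A(x) = (x + 2)^3

Step 2 — compute geometric multiplicities via the rank-nullity identity g(λ) = n − rank(A − λI):
  rank(A − (-2)·I) = 1, so dim ker(A − (-2)·I) = n − 1 = 2

Summary:
  λ = -2: algebraic multiplicity = 3, geometric multiplicity = 2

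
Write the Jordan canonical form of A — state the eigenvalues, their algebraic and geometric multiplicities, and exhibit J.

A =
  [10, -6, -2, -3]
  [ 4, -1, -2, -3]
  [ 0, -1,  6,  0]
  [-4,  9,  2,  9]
J_3(6) ⊕ J_1(6)

The characteristic polynomial is
  det(x·I − A) = x^4 - 24*x^3 + 216*x^2 - 864*x + 1296 = (x - 6)^4

Eigenvalues and multiplicities (the geometric multiplicity of λ is n − rank(A − λI), which equals the number of Jordan blocks for λ):
  λ = 6: algebraic multiplicity = 4, geometric multiplicity = 2

Determining the block sizes for each eigenvalue:
  λ = 6: with am = 4 and gm = 2, the partition is not yet determined (e.g. several partitions of 4 into 2 parts exist). Let N = A − (6)·I. Computing rank(N^1) = 2, rank(N^2) = 1, rank(N^3) = 0; the number of blocks of size ≥ j is rank(N^{j−1}) − rank(N^j), giving [2, 1, 1]. So we have 1 block(s) of size 3, 1 block(s) of size 1 → block sizes [3, 1]

Assembling the blocks gives a Jordan form
J =
  [6, 1, 0, 0]
  [0, 6, 1, 0]
  [0, 0, 6, 0]
  [0, 0, 0, 6]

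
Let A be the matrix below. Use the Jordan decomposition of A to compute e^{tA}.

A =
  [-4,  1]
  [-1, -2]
e^{tA} =
  [-t*exp(-3*t) + exp(-3*t), t*exp(-3*t)]
  [-t*exp(-3*t), t*exp(-3*t) + exp(-3*t)]

Strategy: write A = P · J · P⁻¹ where J is a Jordan canonical form, so e^{tA} = P · e^{tJ} · P⁻¹, and e^{tJ} can be computed block-by-block.

A has Jordan form
J =
  [-3,  1]
  [ 0, -3]
(up to reordering of blocks).

Per-block formulas:
  For a 2×2 Jordan block J_2(-3): exp(t · J_2(-3)) = e^(-3t)·(I + t·N), where N is the 2×2 nilpotent shift.

After assembling e^{tJ} and conjugating by P, we get:

e^{tA} =
  [-t*exp(-3*t) + exp(-3*t), t*exp(-3*t)]
  [-t*exp(-3*t), t*exp(-3*t) + exp(-3*t)]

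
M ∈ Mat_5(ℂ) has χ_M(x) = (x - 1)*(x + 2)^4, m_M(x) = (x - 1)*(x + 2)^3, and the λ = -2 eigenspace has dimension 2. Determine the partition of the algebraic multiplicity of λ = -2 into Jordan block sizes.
Block sizes for λ = -2: [3, 1]

Step 1 — from the characteristic polynomial, algebraic multiplicity of λ = -2 is 4. From dim ker(M − (-2)·I) = 2, there are exactly 2 Jordan blocks for λ = -2.
Step 2 — from the minimal polynomial, the factor (x + 2)^3 tells us the largest block for λ = -2 has size 3.
Step 3 — with total size 4, 2 blocks, and largest block 3, the block sizes (in nonincreasing order) are [3, 1].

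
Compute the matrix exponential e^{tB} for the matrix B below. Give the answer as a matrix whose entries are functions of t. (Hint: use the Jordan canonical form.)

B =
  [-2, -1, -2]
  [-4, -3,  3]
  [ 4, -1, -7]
e^{tB} =
  [2*t*exp(-4*t) + exp(-4*t), -t^2*exp(-4*t)/2 - t*exp(-4*t), -t^2*exp(-4*t)/2 - 2*t*exp(-4*t)]
  [-4*t*exp(-4*t), t^2*exp(-4*t) + t*exp(-4*t) + exp(-4*t), t^2*exp(-4*t) + 3*t*exp(-4*t)]
  [4*t*exp(-4*t), -t^2*exp(-4*t) - t*exp(-4*t), -t^2*exp(-4*t) - 3*t*exp(-4*t) + exp(-4*t)]

Strategy: write B = P · J · P⁻¹ where J is a Jordan canonical form, so e^{tB} = P · e^{tJ} · P⁻¹, and e^{tJ} can be computed block-by-block.

B has Jordan form
J =
  [-4,  1,  0]
  [ 0, -4,  1]
  [ 0,  0, -4]
(up to reordering of blocks).

Per-block formulas:
  For a 3×3 Jordan block J_3(-4): exp(t · J_3(-4)) = e^(-4t)·(I + t·N + (t^2/2)·N^2), where N is the 3×3 nilpotent shift.

After assembling e^{tJ} and conjugating by P, we get:

e^{tB} =
  [2*t*exp(-4*t) + exp(-4*t), -t^2*exp(-4*t)/2 - t*exp(-4*t), -t^2*exp(-4*t)/2 - 2*t*exp(-4*t)]
  [-4*t*exp(-4*t), t^2*exp(-4*t) + t*exp(-4*t) + exp(-4*t), t^2*exp(-4*t) + 3*t*exp(-4*t)]
  [4*t*exp(-4*t), -t^2*exp(-4*t) - t*exp(-4*t), -t^2*exp(-4*t) - 3*t*exp(-4*t) + exp(-4*t)]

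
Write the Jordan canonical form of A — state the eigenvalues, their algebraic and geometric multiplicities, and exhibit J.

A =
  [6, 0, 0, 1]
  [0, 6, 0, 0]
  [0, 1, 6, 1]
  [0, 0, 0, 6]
J_2(6) ⊕ J_2(6)

The characteristic polynomial is
  det(x·I − A) = x^4 - 24*x^3 + 216*x^2 - 864*x + 1296 = (x - 6)^4

Eigenvalues and multiplicities (the geometric multiplicity of λ is n − rank(A − λI), which equals the number of Jordan blocks for λ):
  λ = 6: algebraic multiplicity = 4, geometric multiplicity = 2

Determining the block sizes for each eigenvalue:
  λ = 6: with am = 4 and gm = 2, the partition is not yet determined (e.g. several partitions of 4 into 2 parts exist). Let N = A − (6)·I. Computing rank(N^1) = 2, rank(N^2) = 0; the number of blocks of size ≥ j is rank(N^{j−1}) − rank(N^j), giving [2, 2]. So we have 2 block(s) of size 2 → block sizes [2, 2]

Assembling the blocks gives a Jordan form
J =
  [6, 1, 0, 0]
  [0, 6, 0, 0]
  [0, 0, 6, 1]
  [0, 0, 0, 6]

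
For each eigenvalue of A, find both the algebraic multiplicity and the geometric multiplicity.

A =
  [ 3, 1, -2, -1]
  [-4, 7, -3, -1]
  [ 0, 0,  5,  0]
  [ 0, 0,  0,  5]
λ = 5: alg = 4, geom = 2

Step 1 — factor the characteristic polynomial to read off the algebraic multiplicities:
  χ_A(x) = (x - 5)^4

Step 2 — compute geometric multiplicities via the rank-nullity identity g(λ) = n − rank(A − λI):
  rank(A − (5)·I) = 2, so dim ker(A − (5)·I) = n − 2 = 2

Summary:
  λ = 5: algebraic multiplicity = 4, geometric multiplicity = 2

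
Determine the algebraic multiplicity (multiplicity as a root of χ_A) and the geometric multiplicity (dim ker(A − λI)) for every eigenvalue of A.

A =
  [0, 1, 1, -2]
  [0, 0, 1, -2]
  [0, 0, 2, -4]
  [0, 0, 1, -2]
λ = 0: alg = 4, geom = 2

Step 1 — factor the characteristic polynomial to read off the algebraic multiplicities:
  χ_A(x) = x^4

Step 2 — compute geometric multiplicities via the rank-nullity identity g(λ) = n − rank(A − λI):
  rank(A − (0)·I) = 2, so dim ker(A − (0)·I) = n − 2 = 2

Summary:
  λ = 0: algebraic multiplicity = 4, geometric multiplicity = 2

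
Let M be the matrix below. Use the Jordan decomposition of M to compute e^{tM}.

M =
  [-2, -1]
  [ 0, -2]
e^{tM} =
  [exp(-2*t), -t*exp(-2*t)]
  [0, exp(-2*t)]

Strategy: write M = P · J · P⁻¹ where J is a Jordan canonical form, so e^{tM} = P · e^{tJ} · P⁻¹, and e^{tJ} can be computed block-by-block.

M has Jordan form
J =
  [-2,  1]
  [ 0, -2]
(up to reordering of blocks).

Per-block formulas:
  For a 2×2 Jordan block J_2(-2): exp(t · J_2(-2)) = e^(-2t)·(I + t·N), where N is the 2×2 nilpotent shift.

After assembling e^{tJ} and conjugating by P, we get:

e^{tM} =
  [exp(-2*t), -t*exp(-2*t)]
  [0, exp(-2*t)]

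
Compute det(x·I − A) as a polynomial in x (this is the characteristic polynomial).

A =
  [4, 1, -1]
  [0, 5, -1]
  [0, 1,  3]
x^3 - 12*x^2 + 48*x - 64

Expanding det(x·I − A) (e.g. by cofactor expansion or by noting that A is similar to its Jordan form J, which has the same characteristic polynomial as A) gives
  χ_A(x) = x^3 - 12*x^2 + 48*x - 64
which factors as (x - 4)^3. The eigenvalues (with algebraic multiplicities) are λ = 4 with multiplicity 3.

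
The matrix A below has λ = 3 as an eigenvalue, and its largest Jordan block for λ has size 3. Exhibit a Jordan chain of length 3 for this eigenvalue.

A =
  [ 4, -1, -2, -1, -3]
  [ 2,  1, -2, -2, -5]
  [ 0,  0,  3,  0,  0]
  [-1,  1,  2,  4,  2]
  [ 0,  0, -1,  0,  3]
A Jordan chain for λ = 3 of length 3:
v_1 = (1, 1, 0, 0, 0)ᵀ
v_2 = (-2, -2, 0, 2, -1)ᵀ
v_3 = (0, 0, 1, 0, 0)ᵀ

Let N = A − (3)·I. We want v_3 with N^3 v_3 = 0 but N^2 v_3 ≠ 0; then v_{j-1} := N · v_j for j = 3, …, 2.

Pick v_3 = (0, 0, 1, 0, 0)ᵀ.
Then v_2 = N · v_3 = (-2, -2, 0, 2, -1)ᵀ.
Then v_1 = N · v_2 = (1, 1, 0, 0, 0)ᵀ.

Sanity check: (A − (3)·I) v_1 = (0, 0, 0, 0, 0)ᵀ = 0. ✓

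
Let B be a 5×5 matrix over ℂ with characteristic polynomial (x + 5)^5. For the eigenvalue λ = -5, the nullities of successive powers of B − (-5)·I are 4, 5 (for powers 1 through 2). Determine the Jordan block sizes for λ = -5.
Block sizes for λ = -5: [2, 1, 1, 1]

From the dimensions of kernels of powers, the number of Jordan blocks of size at least j is d_j − d_{j−1} where d_j = dim ker(N^j) (with d_0 = 0). Computing the differences gives [4, 1].
The number of blocks of size exactly k is (#blocks of size ≥ k) − (#blocks of size ≥ k + 1), so the partition is: 3 block(s) of size 1, 1 block(s) of size 2.
In nonincreasing order the block sizes are [2, 1, 1, 1].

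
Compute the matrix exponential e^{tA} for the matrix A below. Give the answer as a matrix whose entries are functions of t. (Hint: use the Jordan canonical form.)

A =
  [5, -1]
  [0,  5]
e^{tA} =
  [exp(5*t), -t*exp(5*t)]
  [0, exp(5*t)]

Strategy: write A = P · J · P⁻¹ where J is a Jordan canonical form, so e^{tA} = P · e^{tJ} · P⁻¹, and e^{tJ} can be computed block-by-block.

A has Jordan form
J =
  [5, 1]
  [0, 5]
(up to reordering of blocks).

Per-block formulas:
  For a 2×2 Jordan block J_2(5): exp(t · J_2(5)) = e^(5t)·(I + t·N), where N is the 2×2 nilpotent shift.

After assembling e^{tJ} and conjugating by P, we get:

e^{tA} =
  [exp(5*t), -t*exp(5*t)]
  [0, exp(5*t)]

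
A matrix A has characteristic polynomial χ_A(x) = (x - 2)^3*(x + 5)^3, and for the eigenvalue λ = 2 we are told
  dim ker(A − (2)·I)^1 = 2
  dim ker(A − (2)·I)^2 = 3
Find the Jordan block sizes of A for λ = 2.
Block sizes for λ = 2: [2, 1]

From the dimensions of kernels of powers, the number of Jordan blocks of size at least j is d_j − d_{j−1} where d_j = dim ker(N^j) (with d_0 = 0). Computing the differences gives [2, 1].
The number of blocks of size exactly k is (#blocks of size ≥ k) − (#blocks of size ≥ k + 1), so the partition is: 1 block(s) of size 1, 1 block(s) of size 2.
In nonincreasing order the block sizes are [2, 1].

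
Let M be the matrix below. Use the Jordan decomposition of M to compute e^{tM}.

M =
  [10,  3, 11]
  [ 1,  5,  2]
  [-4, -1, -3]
e^{tM} =
  [-5*t^2*exp(4*t)/2 + 6*t*exp(4*t) + exp(4*t), 5*t^2*exp(4*t) + 3*t*exp(4*t), -5*t^2*exp(4*t)/2 + 11*t*exp(4*t)]
  [-t^2*exp(4*t)/2 + t*exp(4*t), t^2*exp(4*t) + t*exp(4*t) + exp(4*t), -t^2*exp(4*t)/2 + 2*t*exp(4*t)]
  [3*t^2*exp(4*t)/2 - 4*t*exp(4*t), -3*t^2*exp(4*t) - t*exp(4*t), 3*t^2*exp(4*t)/2 - 7*t*exp(4*t) + exp(4*t)]

Strategy: write M = P · J · P⁻¹ where J is a Jordan canonical form, so e^{tM} = P · e^{tJ} · P⁻¹, and e^{tJ} can be computed block-by-block.

M has Jordan form
J =
  [4, 1, 0]
  [0, 4, 1]
  [0, 0, 4]
(up to reordering of blocks).

Per-block formulas:
  For a 3×3 Jordan block J_3(4): exp(t · J_3(4)) = e^(4t)·(I + t·N + (t^2/2)·N^2), where N is the 3×3 nilpotent shift.

After assembling e^{tJ} and conjugating by P, we get:

e^{tM} =
  [-5*t^2*exp(4*t)/2 + 6*t*exp(4*t) + exp(4*t), 5*t^2*exp(4*t) + 3*t*exp(4*t), -5*t^2*exp(4*t)/2 + 11*t*exp(4*t)]
  [-t^2*exp(4*t)/2 + t*exp(4*t), t^2*exp(4*t) + t*exp(4*t) + exp(4*t), -t^2*exp(4*t)/2 + 2*t*exp(4*t)]
  [3*t^2*exp(4*t)/2 - 4*t*exp(4*t), -3*t^2*exp(4*t) - t*exp(4*t), 3*t^2*exp(4*t)/2 - 7*t*exp(4*t) + exp(4*t)]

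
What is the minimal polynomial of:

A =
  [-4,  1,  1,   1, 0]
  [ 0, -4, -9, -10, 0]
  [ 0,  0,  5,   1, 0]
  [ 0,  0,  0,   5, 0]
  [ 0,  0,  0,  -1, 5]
x^4 - 2*x^3 - 39*x^2 + 40*x + 400

The characteristic polynomial is χ_A(x) = (x - 5)^3*(x + 4)^2, so the eigenvalues are known. The minimal polynomial is
  m_A(x) = Π_λ (x − λ)^{k_λ}
where k_λ is the size of the *largest* Jordan block for λ (equivalently, the smallest k with (A − λI)^k v = 0 for every generalised eigenvector v of λ).

  λ = -4: largest Jordan block has size 2, contributing (x + 4)^2
  λ = 5: largest Jordan block has size 2, contributing (x − 5)^2

So m_A(x) = (x - 5)^2*(x + 4)^2 = x^4 - 2*x^3 - 39*x^2 + 40*x + 400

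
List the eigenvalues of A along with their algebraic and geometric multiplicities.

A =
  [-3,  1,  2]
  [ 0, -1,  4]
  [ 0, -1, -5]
λ = -3: alg = 3, geom = 2

Step 1 — factor the characteristic polynomial to read off the algebraic multiplicities:
  χ_A(x) = (x + 3)^3

Step 2 — compute geometric multiplicities via the rank-nullity identity g(λ) = n − rank(A − λI):
  rank(A − (-3)·I) = 1, so dim ker(A − (-3)·I) = n − 1 = 2

Summary:
  λ = -3: algebraic multiplicity = 3, geometric multiplicity = 2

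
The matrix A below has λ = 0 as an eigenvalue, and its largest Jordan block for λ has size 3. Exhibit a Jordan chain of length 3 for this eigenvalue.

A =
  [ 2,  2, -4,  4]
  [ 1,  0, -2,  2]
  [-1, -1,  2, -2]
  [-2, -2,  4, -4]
A Jordan chain for λ = 0 of length 3:
v_1 = (2, 0, -1, -2)ᵀ
v_2 = (2, 1, -1, -2)ᵀ
v_3 = (1, 0, 0, 0)ᵀ

Let N = A − (0)·I. We want v_3 with N^3 v_3 = 0 but N^2 v_3 ≠ 0; then v_{j-1} := N · v_j for j = 3, …, 2.

Pick v_3 = (1, 0, 0, 0)ᵀ.
Then v_2 = N · v_3 = (2, 1, -1, -2)ᵀ.
Then v_1 = N · v_2 = (2, 0, -1, -2)ᵀ.

Sanity check: (A − (0)·I) v_1 = (0, 0, 0, 0)ᵀ = 0. ✓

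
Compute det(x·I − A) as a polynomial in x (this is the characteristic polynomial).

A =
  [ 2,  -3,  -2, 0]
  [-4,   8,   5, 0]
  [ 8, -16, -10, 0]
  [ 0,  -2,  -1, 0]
x^4

Expanding det(x·I − A) (e.g. by cofactor expansion or by noting that A is similar to its Jordan form J, which has the same characteristic polynomial as A) gives
  χ_A(x) = x^4
which factors as x^4. The eigenvalues (with algebraic multiplicities) are λ = 0 with multiplicity 4.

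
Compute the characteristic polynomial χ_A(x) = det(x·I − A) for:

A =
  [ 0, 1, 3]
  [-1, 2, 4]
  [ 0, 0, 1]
x^3 - 3*x^2 + 3*x - 1

Expanding det(x·I − A) (e.g. by cofactor expansion or by noting that A is similar to its Jordan form J, which has the same characteristic polynomial as A) gives
  χ_A(x) = x^3 - 3*x^2 + 3*x - 1
which factors as (x - 1)^3. The eigenvalues (with algebraic multiplicities) are λ = 1 with multiplicity 3.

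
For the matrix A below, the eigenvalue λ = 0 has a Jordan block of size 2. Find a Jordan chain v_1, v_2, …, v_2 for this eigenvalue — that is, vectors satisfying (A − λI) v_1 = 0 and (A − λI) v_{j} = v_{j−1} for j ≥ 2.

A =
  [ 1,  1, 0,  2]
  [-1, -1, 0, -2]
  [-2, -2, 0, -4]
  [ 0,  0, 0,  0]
A Jordan chain for λ = 0 of length 2:
v_1 = (1, -1, -2, 0)ᵀ
v_2 = (1, 0, 0, 0)ᵀ

Let N = A − (0)·I. We want v_2 with N^2 v_2 = 0 but N^1 v_2 ≠ 0; then v_{j-1} := N · v_j for j = 2, …, 2.

Pick v_2 = (1, 0, 0, 0)ᵀ.
Then v_1 = N · v_2 = (1, -1, -2, 0)ᵀ.

Sanity check: (A − (0)·I) v_1 = (0, 0, 0, 0)ᵀ = 0. ✓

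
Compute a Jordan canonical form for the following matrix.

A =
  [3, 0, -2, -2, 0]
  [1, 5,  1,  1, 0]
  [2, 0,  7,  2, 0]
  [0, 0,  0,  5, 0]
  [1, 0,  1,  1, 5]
J_2(5) ⊕ J_1(5) ⊕ J_1(5) ⊕ J_1(5)

The characteristic polynomial is
  det(x·I − A) = x^5 - 25*x^4 + 250*x^3 - 1250*x^2 + 3125*x - 3125 = (x - 5)^5

Eigenvalues and multiplicities (the geometric multiplicity of λ is n − rank(A − λI), which equals the number of Jordan blocks for λ):
  λ = 5: algebraic multiplicity = 5, geometric multiplicity = 4

Determining the block sizes for each eigenvalue:
  λ = 5: 4 blocks summing to 5 forces exactly one block of size 2 and the rest size 1 → block sizes [2, 1, 1, 1]

Assembling the blocks gives a Jordan form
J =
  [5, 1, 0, 0, 0]
  [0, 5, 0, 0, 0]
  [0, 0, 5, 0, 0]
  [0, 0, 0, 5, 0]
  [0, 0, 0, 0, 5]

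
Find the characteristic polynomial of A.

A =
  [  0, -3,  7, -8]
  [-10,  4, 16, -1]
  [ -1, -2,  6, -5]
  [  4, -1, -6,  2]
x^4 - 12*x^3 + 54*x^2 - 108*x + 81

Expanding det(x·I − A) (e.g. by cofactor expansion or by noting that A is similar to its Jordan form J, which has the same characteristic polynomial as A) gives
  χ_A(x) = x^4 - 12*x^3 + 54*x^2 - 108*x + 81
which factors as (x - 3)^4. The eigenvalues (with algebraic multiplicities) are λ = 3 with multiplicity 4.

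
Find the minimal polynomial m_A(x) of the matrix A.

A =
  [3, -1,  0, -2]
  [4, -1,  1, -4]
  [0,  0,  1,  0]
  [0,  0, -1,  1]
x^3 - 3*x^2 + 3*x - 1

The characteristic polynomial is χ_A(x) = (x - 1)^4, so the eigenvalues are known. The minimal polynomial is
  m_A(x) = Π_λ (x − λ)^{k_λ}
where k_λ is the size of the *largest* Jordan block for λ (equivalently, the smallest k with (A − λI)^k v = 0 for every generalised eigenvector v of λ).

  λ = 1: largest Jordan block has size 3, contributing (x − 1)^3

So m_A(x) = (x - 1)^3 = x^3 - 3*x^2 + 3*x - 1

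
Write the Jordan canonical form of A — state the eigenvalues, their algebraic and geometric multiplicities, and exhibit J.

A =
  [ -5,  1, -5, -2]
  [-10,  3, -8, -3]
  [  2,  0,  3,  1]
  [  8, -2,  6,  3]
J_2(1) ⊕ J_2(1)

The characteristic polynomial is
  det(x·I − A) = x^4 - 4*x^3 + 6*x^2 - 4*x + 1 = (x - 1)^4

Eigenvalues and multiplicities (the geometric multiplicity of λ is n − rank(A − λI), which equals the number of Jordan blocks for λ):
  λ = 1: algebraic multiplicity = 4, geometric multiplicity = 2

Determining the block sizes for each eigenvalue:
  λ = 1: with am = 4 and gm = 2, the partition is not yet determined (e.g. several partitions of 4 into 2 parts exist). Let N = A − (1)·I. Computing rank(N^1) = 2, rank(N^2) = 0; the number of blocks of size ≥ j is rank(N^{j−1}) − rank(N^j), giving [2, 2]. So we have 2 block(s) of size 2 → block sizes [2, 2]

Assembling the blocks gives a Jordan form
J =
  [1, 1, 0, 0]
  [0, 1, 0, 0]
  [0, 0, 1, 1]
  [0, 0, 0, 1]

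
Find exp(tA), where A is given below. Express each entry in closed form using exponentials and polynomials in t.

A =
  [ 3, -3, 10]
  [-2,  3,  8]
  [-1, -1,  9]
e^{tA} =
  [-2*t*exp(5*t) + exp(5*t), t^2*exp(5*t) - 3*t*exp(5*t), -2*t^2*exp(5*t) + 10*t*exp(5*t)]
  [-2*t*exp(5*t), t^2*exp(5*t) - 2*t*exp(5*t) + exp(5*t), -2*t^2*exp(5*t) + 8*t*exp(5*t)]
  [-t*exp(5*t), t^2*exp(5*t)/2 - t*exp(5*t), -t^2*exp(5*t) + 4*t*exp(5*t) + exp(5*t)]

Strategy: write A = P · J · P⁻¹ where J is a Jordan canonical form, so e^{tA} = P · e^{tJ} · P⁻¹, and e^{tJ} can be computed block-by-block.

A has Jordan form
J =
  [5, 1, 0]
  [0, 5, 1]
  [0, 0, 5]
(up to reordering of blocks).

Per-block formulas:
  For a 3×3 Jordan block J_3(5): exp(t · J_3(5)) = e^(5t)·(I + t·N + (t^2/2)·N^2), where N is the 3×3 nilpotent shift.

After assembling e^{tJ} and conjugating by P, we get:

e^{tA} =
  [-2*t*exp(5*t) + exp(5*t), t^2*exp(5*t) - 3*t*exp(5*t), -2*t^2*exp(5*t) + 10*t*exp(5*t)]
  [-2*t*exp(5*t), t^2*exp(5*t) - 2*t*exp(5*t) + exp(5*t), -2*t^2*exp(5*t) + 8*t*exp(5*t)]
  [-t*exp(5*t), t^2*exp(5*t)/2 - t*exp(5*t), -t^2*exp(5*t) + 4*t*exp(5*t) + exp(5*t)]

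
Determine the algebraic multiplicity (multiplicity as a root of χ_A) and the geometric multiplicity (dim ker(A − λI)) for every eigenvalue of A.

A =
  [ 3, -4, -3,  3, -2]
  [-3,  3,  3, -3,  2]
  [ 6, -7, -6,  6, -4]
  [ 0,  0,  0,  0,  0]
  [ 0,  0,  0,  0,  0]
λ = 0: alg = 5, geom = 3

Step 1 — factor the characteristic polynomial to read off the algebraic multiplicities:
  χ_A(x) = x^5

Step 2 — compute geometric multiplicities via the rank-nullity identity g(λ) = n − rank(A − λI):
  rank(A − (0)·I) = 2, so dim ker(A − (0)·I) = n − 2 = 3

Summary:
  λ = 0: algebraic multiplicity = 5, geometric multiplicity = 3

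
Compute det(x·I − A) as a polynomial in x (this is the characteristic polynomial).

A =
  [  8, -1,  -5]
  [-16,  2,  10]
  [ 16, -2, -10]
x^3

Expanding det(x·I − A) (e.g. by cofactor expansion or by noting that A is similar to its Jordan form J, which has the same characteristic polynomial as A) gives
  χ_A(x) = x^3
which factors as x^3. The eigenvalues (with algebraic multiplicities) are λ = 0 with multiplicity 3.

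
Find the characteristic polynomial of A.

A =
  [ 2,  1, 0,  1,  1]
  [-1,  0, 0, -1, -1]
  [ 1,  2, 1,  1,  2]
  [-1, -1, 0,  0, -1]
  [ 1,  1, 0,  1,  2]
x^5 - 5*x^4 + 10*x^3 - 10*x^2 + 5*x - 1

Expanding det(x·I − A) (e.g. by cofactor expansion or by noting that A is similar to its Jordan form J, which has the same characteristic polynomial as A) gives
  χ_A(x) = x^5 - 5*x^4 + 10*x^3 - 10*x^2 + 5*x - 1
which factors as (x - 1)^5. The eigenvalues (with algebraic multiplicities) are λ = 1 with multiplicity 5.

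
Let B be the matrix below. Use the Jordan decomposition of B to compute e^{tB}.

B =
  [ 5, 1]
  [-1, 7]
e^{tB} =
  [-t*exp(6*t) + exp(6*t), t*exp(6*t)]
  [-t*exp(6*t), t*exp(6*t) + exp(6*t)]

Strategy: write B = P · J · P⁻¹ where J is a Jordan canonical form, so e^{tB} = P · e^{tJ} · P⁻¹, and e^{tJ} can be computed block-by-block.

B has Jordan form
J =
  [6, 1]
  [0, 6]
(up to reordering of blocks).

Per-block formulas:
  For a 2×2 Jordan block J_2(6): exp(t · J_2(6)) = e^(6t)·(I + t·N), where N is the 2×2 nilpotent shift.

After assembling e^{tJ} and conjugating by P, we get:

e^{tB} =
  [-t*exp(6*t) + exp(6*t), t*exp(6*t)]
  [-t*exp(6*t), t*exp(6*t) + exp(6*t)]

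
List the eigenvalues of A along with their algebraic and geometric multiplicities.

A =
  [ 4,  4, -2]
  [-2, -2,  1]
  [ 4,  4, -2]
λ = 0: alg = 3, geom = 2

Step 1 — factor the characteristic polynomial to read off the algebraic multiplicities:
  χ_A(x) = x^3

Step 2 — compute geometric multiplicities via the rank-nullity identity g(λ) = n − rank(A − λI):
  rank(A − (0)·I) = 1, so dim ker(A − (0)·I) = n − 1 = 2

Summary:
  λ = 0: algebraic multiplicity = 3, geometric multiplicity = 2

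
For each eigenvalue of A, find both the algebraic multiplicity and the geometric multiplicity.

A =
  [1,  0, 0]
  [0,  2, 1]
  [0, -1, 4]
λ = 1: alg = 1, geom = 1; λ = 3: alg = 2, geom = 1

Step 1 — factor the characteristic polynomial to read off the algebraic multiplicities:
  χ_A(x) = (x - 3)^2*(x - 1)

Step 2 — compute geometric multiplicities via the rank-nullity identity g(λ) = n − rank(A − λI):
  rank(A − (1)·I) = 2, so dim ker(A − (1)·I) = n − 2 = 1
  rank(A − (3)·I) = 2, so dim ker(A − (3)·I) = n − 2 = 1

Summary:
  λ = 1: algebraic multiplicity = 1, geometric multiplicity = 1
  λ = 3: algebraic multiplicity = 2, geometric multiplicity = 1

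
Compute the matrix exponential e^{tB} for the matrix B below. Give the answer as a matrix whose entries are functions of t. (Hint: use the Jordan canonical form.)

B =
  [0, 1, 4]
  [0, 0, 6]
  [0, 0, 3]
e^{tB} =
  [1, t, -2*t + 2*exp(3*t) - 2]
  [0, 1, 2*exp(3*t) - 2]
  [0, 0, exp(3*t)]

Strategy: write B = P · J · P⁻¹ where J is a Jordan canonical form, so e^{tB} = P · e^{tJ} · P⁻¹, and e^{tJ} can be computed block-by-block.

B has Jordan form
J =
  [0, 1, 0]
  [0, 0, 0]
  [0, 0, 3]
(up to reordering of blocks).

Per-block formulas:
  For a 1×1 block at λ = 3: exp(t · [3]) = [e^(3t)].
  For a 2×2 Jordan block J_2(0): exp(t · J_2(0)) = e^(0t)·(I + t·N), where N is the 2×2 nilpotent shift.

After assembling e^{tJ} and conjugating by P, we get:

e^{tB} =
  [1, t, -2*t + 2*exp(3*t) - 2]
  [0, 1, 2*exp(3*t) - 2]
  [0, 0, exp(3*t)]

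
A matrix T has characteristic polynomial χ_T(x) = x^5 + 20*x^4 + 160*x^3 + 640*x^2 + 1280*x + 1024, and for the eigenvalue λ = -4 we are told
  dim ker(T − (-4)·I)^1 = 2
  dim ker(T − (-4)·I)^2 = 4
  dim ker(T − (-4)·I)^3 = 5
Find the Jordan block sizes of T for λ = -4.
Block sizes for λ = -4: [3, 2]

From the dimensions of kernels of powers, the number of Jordan blocks of size at least j is d_j − d_{j−1} where d_j = dim ker(N^j) (with d_0 = 0). Computing the differences gives [2, 2, 1].
The number of blocks of size exactly k is (#blocks of size ≥ k) − (#blocks of size ≥ k + 1), so the partition is: 1 block(s) of size 2, 1 block(s) of size 3.
In nonincreasing order the block sizes are [3, 2].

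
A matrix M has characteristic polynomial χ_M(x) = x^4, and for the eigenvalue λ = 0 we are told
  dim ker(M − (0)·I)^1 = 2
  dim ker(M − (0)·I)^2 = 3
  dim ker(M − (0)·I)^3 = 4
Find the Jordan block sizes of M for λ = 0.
Block sizes for λ = 0: [3, 1]

From the dimensions of kernels of powers, the number of Jordan blocks of size at least j is d_j − d_{j−1} where d_j = dim ker(N^j) (with d_0 = 0). Computing the differences gives [2, 1, 1].
The number of blocks of size exactly k is (#blocks of size ≥ k) − (#blocks of size ≥ k + 1), so the partition is: 1 block(s) of size 1, 1 block(s) of size 3.
In nonincreasing order the block sizes are [3, 1].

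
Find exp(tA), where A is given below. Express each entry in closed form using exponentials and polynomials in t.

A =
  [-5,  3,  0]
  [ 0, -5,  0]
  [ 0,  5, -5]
e^{tA} =
  [exp(-5*t), 3*t*exp(-5*t), 0]
  [0, exp(-5*t), 0]
  [0, 5*t*exp(-5*t), exp(-5*t)]

Strategy: write A = P · J · P⁻¹ where J is a Jordan canonical form, so e^{tA} = P · e^{tJ} · P⁻¹, and e^{tJ} can be computed block-by-block.

A has Jordan form
J =
  [-5,  1,  0]
  [ 0, -5,  0]
  [ 0,  0, -5]
(up to reordering of blocks).

Per-block formulas:
  For a 1×1 block at λ = -5: exp(t · [-5]) = [e^(-5t)].
  For a 2×2 Jordan block J_2(-5): exp(t · J_2(-5)) = e^(-5t)·(I + t·N), where N is the 2×2 nilpotent shift.

After assembling e^{tJ} and conjugating by P, we get:

e^{tA} =
  [exp(-5*t), 3*t*exp(-5*t), 0]
  [0, exp(-5*t), 0]
  [0, 5*t*exp(-5*t), exp(-5*t)]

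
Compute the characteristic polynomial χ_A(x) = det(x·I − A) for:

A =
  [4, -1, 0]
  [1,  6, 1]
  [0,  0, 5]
x^3 - 15*x^2 + 75*x - 125

Expanding det(x·I − A) (e.g. by cofactor expansion or by noting that A is similar to its Jordan form J, which has the same characteristic polynomial as A) gives
  χ_A(x) = x^3 - 15*x^2 + 75*x - 125
which factors as (x - 5)^3. The eigenvalues (with algebraic multiplicities) are λ = 5 with multiplicity 3.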